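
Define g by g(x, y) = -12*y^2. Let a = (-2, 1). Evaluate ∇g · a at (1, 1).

∂g/∂x = 0
∂g/∂y = -24*y
∇g at (1, 1) = (0, -24)
∇g · a = (0)(-2) + (-24)(1) = -24

-24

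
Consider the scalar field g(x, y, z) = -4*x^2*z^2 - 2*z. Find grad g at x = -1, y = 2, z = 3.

(72, 0, -26)

∂g/∂x = -8*x*z^2
∂g/∂y = 0
∂g/∂z = -8*x^2*z - 2
∇g = (-8*x*z^2, 0, -8*x^2*z - 2)
At (-1, 2, 3): (72, 0, -26).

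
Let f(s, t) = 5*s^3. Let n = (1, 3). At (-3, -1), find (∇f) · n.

∂f/∂s = 15*s^2
∂f/∂t = 0
∇f at (-3, -1) = (135, 0)
∇f · n = (135)(1) + (0)(3) = 135

135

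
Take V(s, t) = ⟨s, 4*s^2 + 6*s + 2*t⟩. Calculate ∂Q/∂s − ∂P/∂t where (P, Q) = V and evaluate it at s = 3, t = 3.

∂V₂/∂s = 8*s + 6
∂V₁/∂t = 0
Scalar curl = 8*s + 6
At (3, 3): 30.

30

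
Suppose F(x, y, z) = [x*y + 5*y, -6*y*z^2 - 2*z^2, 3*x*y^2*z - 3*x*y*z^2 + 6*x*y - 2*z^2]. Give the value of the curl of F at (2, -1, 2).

(-52, -12, -7)

(∇×F)₁ = ∂F₃/∂y − ∂F₂/∂z = 6*x*y*z - 3*x*z^2 + 6*x + 12*y*z + 4*z
(∇×F)₂ = ∂F₁/∂z − ∂F₃/∂x = -3*y^2*z + 3*y*z^2 - 6*y
(∇×F)₃ = ∂F₂/∂x − ∂F₁/∂y = -x - 5
∇×F = (6*x*y*z - 3*x*z^2 + 6*x + 12*y*z + 4*z, -3*y^2*z + 3*y*z^2 - 6*y, -x - 5)
At (2, -1, 2): (-52, -12, -7).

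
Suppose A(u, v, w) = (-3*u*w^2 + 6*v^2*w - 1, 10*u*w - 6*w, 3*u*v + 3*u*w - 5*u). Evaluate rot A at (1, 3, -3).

(∇×A)₁ = ∂A₃/∂v − ∂A₂/∂w = -7*u + 6
(∇×A)₂ = ∂A₁/∂w − ∂A₃/∂u = -6*u*w + 6*v^2 - 3*v - 3*w + 5
(∇×A)₃ = ∂A₂/∂u − ∂A₁/∂v = -12*v*w + 10*w
∇×A = (-7*u + 6, -6*u*w + 6*v^2 - 3*v - 3*w + 5, -12*v*w + 10*w)
At (1, 3, -3): (-1, 77, 78).

(-1, 77, 78)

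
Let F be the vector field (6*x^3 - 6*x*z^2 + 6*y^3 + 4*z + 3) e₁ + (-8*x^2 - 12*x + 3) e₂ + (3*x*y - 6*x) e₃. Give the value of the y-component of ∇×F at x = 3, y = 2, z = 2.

-68

(∇×F)_2 = ∂F₁/∂z − ∂F₃/∂x
= -12*x*z + 4 − (3*y - 6)
= -12*x*z - 3*y + 10
At (3, 2, 2): -68.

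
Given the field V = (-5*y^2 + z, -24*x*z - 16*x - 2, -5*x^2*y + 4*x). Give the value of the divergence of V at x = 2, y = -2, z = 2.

0

∂V₁/∂x = 0
∂V₂/∂y = 0
∂V₃/∂z = 0
∇·V = 0
At (2, -2, 2): 0.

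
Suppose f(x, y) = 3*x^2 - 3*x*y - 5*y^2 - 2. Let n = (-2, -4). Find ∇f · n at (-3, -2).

∂f/∂x = 6*x - 3*y
∂f/∂y = -3*x - 10*y
∇f at (-3, -2) = (-12, 29)
∇f · n = (-12)(-2) + (29)(-4) = -92

-92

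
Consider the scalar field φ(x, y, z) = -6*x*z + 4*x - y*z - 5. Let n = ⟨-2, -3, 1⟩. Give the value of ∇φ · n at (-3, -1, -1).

∂φ/∂x = -6*z + 4
∂φ/∂y = -z
∂φ/∂z = -6*x - y
∇φ at (-3, -1, -1) = (10, 1, 19)
∇φ · n = (10)(-2) + (1)(-3) + (19)(1) = -4

-4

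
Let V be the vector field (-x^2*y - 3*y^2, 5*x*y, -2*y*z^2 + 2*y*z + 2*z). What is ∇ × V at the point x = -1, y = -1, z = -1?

(-4, 0, -10)

(∇×V)₁ = ∂V₃/∂y − ∂V₂/∂z = -2*z^2 + 2*z
(∇×V)₂ = ∂V₁/∂z − ∂V₃/∂x = 0
(∇×V)₃ = ∂V₂/∂x − ∂V₁/∂y = x^2 + 11*y
∇×V = (-2*z^2 + 2*z, 0, x^2 + 11*y)
At (-1, -1, -1): (-4, 0, -10).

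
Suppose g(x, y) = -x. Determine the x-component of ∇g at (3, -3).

-1

(∇g)_1 = ∂g/∂x = -1
At (3, -3): -1.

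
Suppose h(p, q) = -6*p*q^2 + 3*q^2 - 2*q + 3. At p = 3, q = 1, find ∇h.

∂h/∂p = -6*q^2
∂h/∂q = -12*p*q + 6*q - 2
∇h = (-6*q^2, -12*p*q + 6*q - 2)
At (3, 1): (-6, -32).

(-6, -32)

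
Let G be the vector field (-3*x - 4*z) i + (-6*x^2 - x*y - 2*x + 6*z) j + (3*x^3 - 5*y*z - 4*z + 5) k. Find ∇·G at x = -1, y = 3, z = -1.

∂G₁/∂x = -3
∂G₂/∂y = -x
∂G₃/∂z = -5*y - 4
∇·G = -x - 5*y - 7
At (-1, 3, -1): -21.

-21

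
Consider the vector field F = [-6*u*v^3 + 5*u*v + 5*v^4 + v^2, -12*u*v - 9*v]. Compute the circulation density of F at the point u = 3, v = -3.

1053

∂F₂/∂u = -12*v
∂F₁/∂v = -18*u*v^2 + 5*u + 20*v^3 + 2*v
Scalar curl = 18*u*v^2 - 5*u - 20*v^3 - 14*v
At (3, -3): 1053.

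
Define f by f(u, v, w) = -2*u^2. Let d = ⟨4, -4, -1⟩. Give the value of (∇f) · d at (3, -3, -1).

-48

∂f/∂u = -4*u
∂f/∂v = 0
∂f/∂w = 0
∇f at (3, -3, -1) = (-12, 0, 0)
∇f · d = (-12)(4) + (0)(-4) + (0)(-1) = -48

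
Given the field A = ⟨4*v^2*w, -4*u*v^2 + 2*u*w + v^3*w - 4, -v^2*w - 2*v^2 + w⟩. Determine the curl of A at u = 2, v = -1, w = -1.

(-1, 4, -14)

(∇×A)₁ = ∂A₃/∂v − ∂A₂/∂w = -2*u - v^3 - 2*v*w - 4*v
(∇×A)₂ = ∂A₁/∂w − ∂A₃/∂u = 4*v^2
(∇×A)₃ = ∂A₂/∂u − ∂A₁/∂v = -4*v^2 - 8*v*w + 2*w
∇×A = (-2*u - v^3 - 2*v*w - 4*v, 4*v^2, -4*v^2 - 8*v*w + 2*w)
At (2, -1, -1): (-1, 4, -14).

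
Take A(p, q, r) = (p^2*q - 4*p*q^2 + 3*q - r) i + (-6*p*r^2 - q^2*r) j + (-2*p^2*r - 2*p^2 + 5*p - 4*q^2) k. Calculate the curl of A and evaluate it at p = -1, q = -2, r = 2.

(∇×A)₁ = ∂A₃/∂q − ∂A₂/∂r = 12*p*r + q^2 - 8*q
(∇×A)₂ = ∂A₁/∂r − ∂A₃/∂p = 4*p*r + 4*p - 6
(∇×A)₃ = ∂A₂/∂p − ∂A₁/∂q = -p^2 + 8*p*q - 6*r^2 - 3
∇×A = (12*p*r + q^2 - 8*q, 4*p*r + 4*p - 6, -p^2 + 8*p*q - 6*r^2 - 3)
At (-1, -2, 2): (-4, -18, -12).

(-4, -18, -12)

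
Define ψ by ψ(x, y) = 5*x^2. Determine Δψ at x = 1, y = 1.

∂²ψ/∂x² = 10
∂²ψ/∂y² = 0
∇²ψ = 10
At (1, 1): 10.

10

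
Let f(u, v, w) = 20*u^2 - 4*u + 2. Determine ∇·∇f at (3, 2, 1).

∂²f/∂u² = 40
∂²f/∂v² = 0
∂²f/∂w² = 0
∇²f = 40
At (3, 2, 1): 40.

40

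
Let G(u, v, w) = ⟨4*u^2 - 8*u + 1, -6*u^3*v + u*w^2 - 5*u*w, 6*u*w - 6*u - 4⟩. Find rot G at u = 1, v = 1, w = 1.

(3, 0, -22)

(∇×G)₁ = ∂G₃/∂v − ∂G₂/∂w = -2*u*w + 5*u
(∇×G)₂ = ∂G₁/∂w − ∂G₃/∂u = -6*w + 6
(∇×G)₃ = ∂G₂/∂u − ∂G₁/∂v = -18*u^2*v + w^2 - 5*w
∇×G = (-2*u*w + 5*u, -6*w + 6, -18*u^2*v + w^2 - 5*w)
At (1, 1, 1): (3, 0, -22).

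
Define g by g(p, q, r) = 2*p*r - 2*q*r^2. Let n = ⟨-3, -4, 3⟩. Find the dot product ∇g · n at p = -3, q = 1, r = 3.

∂g/∂p = 2*r
∂g/∂q = -2*r^2
∂g/∂r = 2*p - 4*q*r
∇g at (-3, 1, 3) = (6, -18, -18)
∇g · n = (6)(-3) + (-18)(-4) + (-18)(3) = 0

0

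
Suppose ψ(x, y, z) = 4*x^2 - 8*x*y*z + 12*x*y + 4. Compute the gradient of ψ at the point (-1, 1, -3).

(28, -36, 8)

∂ψ/∂x = 8*x - 8*y*z + 12*y
∂ψ/∂y = -8*x*z + 12*x
∂ψ/∂z = -8*x*y
∇ψ = (8*x - 8*y*z + 12*y, -8*x*z + 12*x, -8*x*y)
At (-1, 1, -3): (28, -36, 8).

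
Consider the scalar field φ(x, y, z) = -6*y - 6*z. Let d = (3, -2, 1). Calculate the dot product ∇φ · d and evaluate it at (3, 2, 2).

6

∂φ/∂x = 0
∂φ/∂y = -6
∂φ/∂z = -6
∇φ at (3, 2, 2) = (0, -6, -6)
∇φ · d = (0)(3) + (-6)(-2) + (-6)(1) = 6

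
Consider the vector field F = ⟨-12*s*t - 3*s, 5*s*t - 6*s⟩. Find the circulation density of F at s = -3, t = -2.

∂F₂/∂s = 5*t - 6
∂F₁/∂t = -12*s
Scalar curl = 12*s + 5*t - 6
At (-3, -2): -52.

-52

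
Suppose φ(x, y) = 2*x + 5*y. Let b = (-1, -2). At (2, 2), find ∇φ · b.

∂φ/∂x = 2
∂φ/∂y = 5
∇φ at (2, 2) = (2, 5)
∇φ · b = (2)(-1) + (5)(-2) = -12

-12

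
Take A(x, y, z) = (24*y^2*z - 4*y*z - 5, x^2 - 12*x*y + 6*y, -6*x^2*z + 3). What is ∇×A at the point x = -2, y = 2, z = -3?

(∇×A)₁ = ∂A₃/∂y − ∂A₂/∂z = 0
(∇×A)₂ = ∂A₁/∂z − ∂A₃/∂x = 12*x*z + 24*y^2 - 4*y
(∇×A)₃ = ∂A₂/∂x − ∂A₁/∂y = 2*x - 48*y*z - 12*y + 4*z
∇×A = (0, 12*x*z + 24*y^2 - 4*y, 2*x - 48*y*z - 12*y + 4*z)
At (-2, 2, -3): (0, 160, 248).

(0, 160, 248)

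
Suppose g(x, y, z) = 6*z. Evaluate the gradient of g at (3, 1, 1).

(0, 0, 6)

∂g/∂x = 0
∂g/∂y = 0
∂g/∂z = 6
∇g = (0, 0, 6)
At (3, 1, 1): (0, 0, 6).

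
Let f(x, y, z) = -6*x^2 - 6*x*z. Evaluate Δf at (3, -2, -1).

∂²f/∂x² = -12
∂²f/∂y² = 0
∂²f/∂z² = 0
∇²f = -12
At (3, -2, -1): -12.

-12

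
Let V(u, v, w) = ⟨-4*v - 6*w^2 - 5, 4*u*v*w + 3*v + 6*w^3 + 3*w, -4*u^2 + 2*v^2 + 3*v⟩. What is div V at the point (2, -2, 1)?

∂V₁/∂u = 0
∂V₂/∂v = 4*u*w + 3
∂V₃/∂w = 0
∇·V = 4*u*w + 3
At (2, -2, 1): 11.

11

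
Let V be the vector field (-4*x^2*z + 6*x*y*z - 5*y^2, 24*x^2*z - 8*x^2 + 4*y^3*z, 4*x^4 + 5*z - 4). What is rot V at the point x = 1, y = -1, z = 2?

(-20, -26, 58)

(∇×V)₁ = ∂V₃/∂y − ∂V₂/∂z = -24*x^2 - 4*y^3
(∇×V)₂ = ∂V₁/∂z − ∂V₃/∂x = -16*x^3 - 4*x^2 + 6*x*y
(∇×V)₃ = ∂V₂/∂x − ∂V₁/∂y = 42*x*z - 16*x + 10*y
∇×V = (-24*x^2 - 4*y^3, -16*x^3 - 4*x^2 + 6*x*y, 42*x*z - 16*x + 10*y)
At (1, -1, 2): (-20, -26, 58).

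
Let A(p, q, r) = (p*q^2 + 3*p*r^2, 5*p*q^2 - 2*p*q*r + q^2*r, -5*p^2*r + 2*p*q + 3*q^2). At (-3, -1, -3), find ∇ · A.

∂A₁/∂p = q^2 + 3*r^2
∂A₂/∂q = 10*p*q - 2*p*r + 2*q*r
∂A₃/∂r = -5*p^2
∇·A = -5*p^2 + 10*p*q - 2*p*r + q^2 + 2*q*r + 3*r^2
At (-3, -1, -3): 1.

1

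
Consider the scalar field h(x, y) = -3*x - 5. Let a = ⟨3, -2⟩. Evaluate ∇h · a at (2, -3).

-9

∂h/∂x = -3
∂h/∂y = 0
∇h at (2, -3) = (-3, 0)
∇h · a = (-3)(3) + (0)(-2) = -9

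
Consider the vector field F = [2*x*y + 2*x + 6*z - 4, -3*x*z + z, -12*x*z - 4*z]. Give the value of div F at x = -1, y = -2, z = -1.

∂F₁/∂x = 2*y + 2
∂F₂/∂y = 0
∂F₃/∂z = -12*x - 4
∇·F = -12*x + 2*y - 2
At (-1, -2, -1): 6.

6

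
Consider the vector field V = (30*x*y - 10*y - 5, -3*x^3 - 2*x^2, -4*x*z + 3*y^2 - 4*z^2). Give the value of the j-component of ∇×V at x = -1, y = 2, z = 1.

(∇×V)_2 = ∂V₁/∂z − ∂V₃/∂x
= 0 − (-4*z)
= 4*z
At (-1, 2, 1): 4.

4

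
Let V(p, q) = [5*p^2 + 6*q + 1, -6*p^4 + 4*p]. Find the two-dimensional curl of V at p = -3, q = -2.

646

∂V₂/∂p = -24*p^3 + 4
∂V₁/∂q = 6
Scalar curl = -24*p^3 - 2
At (-3, -2): 646.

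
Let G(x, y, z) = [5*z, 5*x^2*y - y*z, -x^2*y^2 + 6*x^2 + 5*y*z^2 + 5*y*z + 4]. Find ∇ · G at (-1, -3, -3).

83

∂G₁/∂x = 0
∂G₂/∂y = 5*x^2 - z
∂G₃/∂z = 10*y*z + 5*y
∇·G = 5*x^2 + 10*y*z + 5*y - z
At (-1, -3, -3): 83.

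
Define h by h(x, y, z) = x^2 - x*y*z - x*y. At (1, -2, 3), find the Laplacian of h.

2

∂²h/∂x² = 2
∂²h/∂y² = 0
∂²h/∂z² = 0
∇²h = 2
At (1, -2, 3): 2.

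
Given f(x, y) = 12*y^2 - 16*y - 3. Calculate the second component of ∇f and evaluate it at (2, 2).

(∇f)_2 = ∂f/∂y = 24*y - 16
At (2, 2): 32.

32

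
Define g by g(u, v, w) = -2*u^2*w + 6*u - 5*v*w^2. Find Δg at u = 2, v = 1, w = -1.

-6

∂²g/∂u² = -4*w
∂²g/∂v² = 0
∂²g/∂w² = -10*v
∇²g = -10*v - 4*w
At (2, 1, -1): -6.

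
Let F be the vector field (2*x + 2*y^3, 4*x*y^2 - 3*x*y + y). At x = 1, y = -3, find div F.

∂F₁/∂x = 2
∂F₂/∂y = 8*x*y - 3*x + 1
∇·F = 8*x*y - 3*x + 3
At (1, -3): -24.

-24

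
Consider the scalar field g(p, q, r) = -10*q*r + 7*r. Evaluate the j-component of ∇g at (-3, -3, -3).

(∇g)_2 = ∂g/∂q = -10*r
At (-3, -3, -3): 30.

30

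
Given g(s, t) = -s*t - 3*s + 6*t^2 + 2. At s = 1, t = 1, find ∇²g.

12

∂²g/∂s² = 0
∂²g/∂t² = 12
∇²g = 12
At (1, 1): 12.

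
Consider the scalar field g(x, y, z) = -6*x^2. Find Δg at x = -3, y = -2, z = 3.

∂²g/∂x² = -12
∂²g/∂y² = 0
∂²g/∂z² = 0
∇²g = -12
At (-3, -2, 3): -12.

-12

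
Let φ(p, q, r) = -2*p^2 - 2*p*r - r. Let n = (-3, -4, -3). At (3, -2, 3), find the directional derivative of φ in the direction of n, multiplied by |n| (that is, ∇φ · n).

∂φ/∂p = -4*p - 2*r
∂φ/∂q = 0
∂φ/∂r = -2*p - 1
∇φ at (3, -2, 3) = (-18, 0, -7)
∇φ · n = (-18)(-3) + (0)(-4) + (-7)(-3) = 75

75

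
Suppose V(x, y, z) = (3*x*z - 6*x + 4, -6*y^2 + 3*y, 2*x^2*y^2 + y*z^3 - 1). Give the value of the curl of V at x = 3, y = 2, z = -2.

(64, -39, 0)

(∇×V)₁ = ∂V₃/∂y − ∂V₂/∂z = 4*x^2*y + z^3
(∇×V)₂ = ∂V₁/∂z − ∂V₃/∂x = -4*x*y^2 + 3*x
(∇×V)₃ = ∂V₂/∂x − ∂V₁/∂y = 0
∇×V = (4*x^2*y + z^3, -4*x*y^2 + 3*x, 0)
At (3, 2, -2): (64, -39, 0).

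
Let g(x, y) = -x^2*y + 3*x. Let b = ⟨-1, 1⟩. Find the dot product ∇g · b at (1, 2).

∂g/∂x = -2*x*y + 3
∂g/∂y = -x^2
∇g at (1, 2) = (-1, -1)
∇g · b = (-1)(-1) + (-1)(1) = 0

0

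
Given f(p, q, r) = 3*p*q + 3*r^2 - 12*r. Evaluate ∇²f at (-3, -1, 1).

6

∂²f/∂p² = 0
∂²f/∂q² = 0
∂²f/∂r² = 6
∇²f = 6
At (-3, -1, 1): 6.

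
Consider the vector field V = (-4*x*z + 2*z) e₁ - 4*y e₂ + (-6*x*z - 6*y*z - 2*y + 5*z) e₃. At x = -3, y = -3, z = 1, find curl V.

(-8, 20, 0)

(∇×V)₁ = ∂V₃/∂y − ∂V₂/∂z = -6*z - 2
(∇×V)₂ = ∂V₁/∂z − ∂V₃/∂x = -4*x + 6*z + 2
(∇×V)₃ = ∂V₂/∂x − ∂V₁/∂y = 0
∇×V = (-6*z - 2, -4*x + 6*z + 2, 0)
At (-3, -3, 1): (-8, 20, 0).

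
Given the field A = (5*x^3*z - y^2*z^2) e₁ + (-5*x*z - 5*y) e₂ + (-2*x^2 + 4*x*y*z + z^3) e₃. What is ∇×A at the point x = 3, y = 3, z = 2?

(39, 87, 14)

(∇×A)₁ = ∂A₃/∂y − ∂A₂/∂z = 4*x*z + 5*x
(∇×A)₂ = ∂A₁/∂z − ∂A₃/∂x = 5*x^3 + 4*x - 2*y^2*z - 4*y*z
(∇×A)₃ = ∂A₂/∂x − ∂A₁/∂y = 2*y*z^2 - 5*z
∇×A = (4*x*z + 5*x, 5*x^3 + 4*x - 2*y^2*z - 4*y*z, 2*y*z^2 - 5*z)
At (3, 3, 2): (39, 87, 14).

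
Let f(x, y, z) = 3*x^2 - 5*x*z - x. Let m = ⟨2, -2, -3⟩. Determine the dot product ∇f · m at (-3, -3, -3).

-53

∂f/∂x = 6*x - 5*z - 1
∂f/∂y = 0
∂f/∂z = -5*x
∇f at (-3, -3, -3) = (-4, 0, 15)
∇f · m = (-4)(2) + (0)(-2) + (15)(-3) = -53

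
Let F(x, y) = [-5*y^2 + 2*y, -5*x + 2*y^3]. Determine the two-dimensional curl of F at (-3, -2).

-27

∂F₂/∂x = -5
∂F₁/∂y = -10*y + 2
Scalar curl = 10*y - 7
At (-3, -2): -27.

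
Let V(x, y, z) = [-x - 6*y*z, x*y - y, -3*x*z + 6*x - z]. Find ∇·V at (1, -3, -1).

∂V₁/∂x = -1
∂V₂/∂y = x - 1
∂V₃/∂z = -3*x - 1
∇·V = -2*x - 3
At (1, -3, -1): -5.

-5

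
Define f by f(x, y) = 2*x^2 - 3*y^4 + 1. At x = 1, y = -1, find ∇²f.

-32

∂²f/∂x² = 4
∂²f/∂y² = -36*y^2
∇²f = -36*y^2 + 4
At (1, -1): -32.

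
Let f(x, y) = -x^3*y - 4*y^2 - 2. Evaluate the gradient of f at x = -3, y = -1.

(27, 35)

∂f/∂x = -3*x^2*y
∂f/∂y = -x^3 - 8*y
∇f = (-3*x^2*y, -x^3 - 8*y)
At (-3, -1): (27, 35).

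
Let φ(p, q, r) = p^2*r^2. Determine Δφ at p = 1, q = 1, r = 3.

20

∂²φ/∂p² = 2*r^2
∂²φ/∂q² = 0
∂²φ/∂r² = 2*p^2
∇²φ = 2*p^2 + 2*r^2
At (1, 1, 3): 20.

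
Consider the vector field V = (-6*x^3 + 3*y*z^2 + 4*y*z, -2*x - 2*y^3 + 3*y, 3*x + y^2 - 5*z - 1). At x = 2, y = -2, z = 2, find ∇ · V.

∂V₁/∂x = -18*x^2
∂V₂/∂y = -6*y^2 + 3
∂V₃/∂z = -5
∇·V = -18*x^2 - 6*y^2 - 2
At (2, -2, 2): -98.

-98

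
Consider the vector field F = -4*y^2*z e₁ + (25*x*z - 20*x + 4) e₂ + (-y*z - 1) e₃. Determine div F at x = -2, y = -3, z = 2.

∂F₁/∂x = 0
∂F₂/∂y = 0
∂F₃/∂z = -y
∇·F = -y
At (-2, -3, 2): 3.

3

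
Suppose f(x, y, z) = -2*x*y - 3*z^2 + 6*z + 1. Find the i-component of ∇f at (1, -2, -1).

4

(∇f)_1 = ∂f/∂x = -2*y
At (1, -2, -1): 4.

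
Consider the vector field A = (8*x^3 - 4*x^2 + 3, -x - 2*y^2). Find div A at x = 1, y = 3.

4

∂A₁/∂x = 24*x^2 - 8*x
∂A₂/∂y = -4*y
∇·A = 24*x^2 - 8*x - 4*y
At (1, 3): 4.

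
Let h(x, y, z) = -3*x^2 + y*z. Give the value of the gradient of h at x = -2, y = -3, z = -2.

(12, -2, -3)

∂h/∂x = -6*x
∂h/∂y = z
∂h/∂z = y
∇h = (-6*x, z, y)
At (-2, -3, -2): (12, -2, -3).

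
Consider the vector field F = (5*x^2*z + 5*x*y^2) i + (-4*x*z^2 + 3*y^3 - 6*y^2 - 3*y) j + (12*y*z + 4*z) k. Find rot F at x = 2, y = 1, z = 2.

(56, 20, -36)

(∇×F)₁ = ∂F₃/∂y − ∂F₂/∂z = 8*x*z + 12*z
(∇×F)₂ = ∂F₁/∂z − ∂F₃/∂x = 5*x^2
(∇×F)₃ = ∂F₂/∂x − ∂F₁/∂y = -10*x*y - 4*z^2
∇×F = (8*x*z + 12*z, 5*x^2, -10*x*y - 4*z^2)
At (2, 1, 2): (56, 20, -36).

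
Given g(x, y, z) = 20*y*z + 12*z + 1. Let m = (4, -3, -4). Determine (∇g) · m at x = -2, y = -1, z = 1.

∂g/∂x = 0
∂g/∂y = 20*z
∂g/∂z = 20*y + 12
∇g at (-2, -1, 1) = (0, 20, -8)
∇g · m = (0)(4) + (20)(-3) + (-8)(-4) = -28

-28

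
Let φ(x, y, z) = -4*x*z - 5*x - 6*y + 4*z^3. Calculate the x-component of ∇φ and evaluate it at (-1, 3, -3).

(∇φ)_1 = ∂φ/∂x = -4*z - 5
At (-1, 3, -3): 7.

7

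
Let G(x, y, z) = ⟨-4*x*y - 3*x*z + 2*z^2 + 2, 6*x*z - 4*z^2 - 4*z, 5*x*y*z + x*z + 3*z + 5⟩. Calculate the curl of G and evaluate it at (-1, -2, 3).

(∇×G)₁ = ∂G₃/∂y − ∂G₂/∂z = 5*x*z - 6*x + 8*z + 4
(∇×G)₂ = ∂G₁/∂z − ∂G₃/∂x = -3*x - 5*y*z + 3*z
(∇×G)₃ = ∂G₂/∂x − ∂G₁/∂y = 4*x + 6*z
∇×G = (5*x*z - 6*x + 8*z + 4, -3*x - 5*y*z + 3*z, 4*x + 6*z)
At (-1, -2, 3): (19, 42, 14).

(19, 42, 14)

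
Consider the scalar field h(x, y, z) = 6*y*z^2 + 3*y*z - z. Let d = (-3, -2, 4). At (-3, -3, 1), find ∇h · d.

-202

∂h/∂x = 0
∂h/∂y = 6*z^2 + 3*z
∂h/∂z = 12*y*z + 3*y - 1
∇h at (-3, -3, 1) = (0, 9, -46)
∇h · d = (0)(-3) + (9)(-2) + (-46)(4) = -202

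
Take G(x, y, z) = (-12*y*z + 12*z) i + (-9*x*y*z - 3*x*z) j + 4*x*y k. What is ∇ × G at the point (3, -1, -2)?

(-6, 28, -36)

(∇×G)₁ = ∂G₃/∂y − ∂G₂/∂z = 9*x*y + 7*x
(∇×G)₂ = ∂G₁/∂z − ∂G₃/∂x = -16*y + 12
(∇×G)₃ = ∂G₂/∂x − ∂G₁/∂y = -9*y*z + 9*z
∇×G = (9*x*y + 7*x, -16*y + 12, -9*y*z + 9*z)
At (3, -1, -2): (-6, 28, -36).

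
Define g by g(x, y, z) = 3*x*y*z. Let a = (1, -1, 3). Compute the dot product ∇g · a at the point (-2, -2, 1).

36

∂g/∂x = 3*y*z
∂g/∂y = 3*x*z
∂g/∂z = 3*x*y
∇g at (-2, -2, 1) = (-6, -6, 12)
∇g · a = (-6)(1) + (-6)(-1) + (12)(3) = 36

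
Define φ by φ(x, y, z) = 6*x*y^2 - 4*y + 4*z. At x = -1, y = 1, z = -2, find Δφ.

∂²φ/∂x² = 0
∂²φ/∂y² = 12*x
∂²φ/∂z² = 0
∇²φ = 12*x
At (-1, 1, -2): -12.

-12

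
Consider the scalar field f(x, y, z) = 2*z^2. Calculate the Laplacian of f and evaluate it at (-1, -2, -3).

∂²f/∂x² = 0
∂²f/∂y² = 0
∂²f/∂z² = 4
∇²f = 4
At (-1, -2, -3): 4.

4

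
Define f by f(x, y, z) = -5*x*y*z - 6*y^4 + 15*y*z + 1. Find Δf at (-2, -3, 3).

∂²f/∂x² = 0
∂²f/∂y² = -72*y^2
∂²f/∂z² = 0
∇²f = -72*y^2
At (-2, -3, 3): -648.

-648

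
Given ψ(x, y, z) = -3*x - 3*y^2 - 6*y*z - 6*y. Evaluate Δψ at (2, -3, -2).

-6

∂²ψ/∂x² = 0
∂²ψ/∂y² = -6
∂²ψ/∂z² = 0
∇²ψ = -6
At (2, -3, -2): -6.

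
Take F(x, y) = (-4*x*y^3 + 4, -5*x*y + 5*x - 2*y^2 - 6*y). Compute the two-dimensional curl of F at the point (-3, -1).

-26

∂F₂/∂x = -5*y + 5
∂F₁/∂y = -12*x*y^2
Scalar curl = 12*x*y^2 - 5*y + 5
At (-3, -1): -26.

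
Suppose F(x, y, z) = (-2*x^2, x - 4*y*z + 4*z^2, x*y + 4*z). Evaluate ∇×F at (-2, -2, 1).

(-18, 2, 1)

(∇×F)₁ = ∂F₃/∂y − ∂F₂/∂z = x + 4*y - 8*z
(∇×F)₂ = ∂F₁/∂z − ∂F₃/∂x = -y
(∇×F)₃ = ∂F₂/∂x − ∂F₁/∂y = 1
∇×F = (x + 4*y - 8*z, -y, 1)
At (-2, -2, 1): (-18, 2, 1).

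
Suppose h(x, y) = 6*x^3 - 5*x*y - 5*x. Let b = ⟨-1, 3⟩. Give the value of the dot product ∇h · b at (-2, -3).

-52

∂h/∂x = 18*x^2 - 5*y - 5
∂h/∂y = -5*x
∇h at (-2, -3) = (82, 10)
∇h · b = (82)(-1) + (10)(3) = -52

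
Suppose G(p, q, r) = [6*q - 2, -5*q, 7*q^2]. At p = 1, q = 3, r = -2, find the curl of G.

(∇×G)₁ = ∂G₃/∂q − ∂G₂/∂r = 14*q
(∇×G)₂ = ∂G₁/∂r − ∂G₃/∂p = 0
(∇×G)₃ = ∂G₂/∂p − ∂G₁/∂q = -6
∇×G = (14*q, 0, -6)
At (1, 3, -2): (42, 0, -6).

(42, 0, -6)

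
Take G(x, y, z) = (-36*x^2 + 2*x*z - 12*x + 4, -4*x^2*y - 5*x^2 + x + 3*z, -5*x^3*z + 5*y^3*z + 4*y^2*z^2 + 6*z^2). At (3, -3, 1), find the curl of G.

(∇×G)₁ = ∂G₃/∂y − ∂G₂/∂z = 15*y^2*z + 8*y*z^2 - 3
(∇×G)₂ = ∂G₁/∂z − ∂G₃/∂x = 15*x^2*z + 2*x
(∇×G)₃ = ∂G₂/∂x − ∂G₁/∂y = -8*x*y - 10*x + 1
∇×G = (15*y^2*z + 8*y*z^2 - 3, 15*x^2*z + 2*x, -8*x*y - 10*x + 1)
At (3, -3, 1): (108, 141, 43).

(108, 141, 43)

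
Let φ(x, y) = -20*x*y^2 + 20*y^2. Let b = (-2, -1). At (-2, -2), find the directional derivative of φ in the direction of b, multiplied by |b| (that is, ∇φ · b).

∂φ/∂x = -20*y^2
∂φ/∂y = -40*x*y + 40*y
∇φ at (-2, -2) = (-80, -240)
∇φ · b = (-80)(-2) + (-240)(-1) = 400

400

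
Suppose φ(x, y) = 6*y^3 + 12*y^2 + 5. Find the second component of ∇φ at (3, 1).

42

(∇φ)_2 = ∂φ/∂y = 18*y^2 + 24*y
At (3, 1): 42.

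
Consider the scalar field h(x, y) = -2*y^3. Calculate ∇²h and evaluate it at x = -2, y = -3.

∂²h/∂x² = 0
∂²h/∂y² = -12*y
∇²h = -12*y
At (-2, -3): 36.

36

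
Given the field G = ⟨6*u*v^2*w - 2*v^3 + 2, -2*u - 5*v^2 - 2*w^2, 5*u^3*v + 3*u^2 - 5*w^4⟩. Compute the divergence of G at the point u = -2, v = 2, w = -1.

∂G₁/∂u = 6*v^2*w
∂G₂/∂v = -10*v
∂G₃/∂w = -20*w^3
∇·G = 6*v^2*w - 10*v - 20*w^3
At (-2, 2, -1): -24.

-24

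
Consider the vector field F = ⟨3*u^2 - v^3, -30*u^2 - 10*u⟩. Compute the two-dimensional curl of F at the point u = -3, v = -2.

182

∂F₂/∂u = -60*u - 10
∂F₁/∂v = -3*v^2
Scalar curl = -60*u + 3*v^2 - 10
At (-3, -2): 182.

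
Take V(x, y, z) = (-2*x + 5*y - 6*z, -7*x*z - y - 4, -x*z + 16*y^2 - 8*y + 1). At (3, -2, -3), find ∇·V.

∂V₁/∂x = -2
∂V₂/∂y = -1
∂V₃/∂z = -x
∇·V = -x - 3
At (3, -2, -3): -6.

-6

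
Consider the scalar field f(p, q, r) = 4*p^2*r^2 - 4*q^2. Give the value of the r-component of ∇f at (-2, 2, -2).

-64

(∇f)_3 = ∂f/∂r = 8*p^2*r
At (-2, 2, -2): -64.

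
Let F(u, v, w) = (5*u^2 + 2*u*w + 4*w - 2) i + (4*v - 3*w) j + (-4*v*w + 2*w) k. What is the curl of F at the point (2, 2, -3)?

(∇×F)₁ = ∂F₃/∂v − ∂F₂/∂w = -4*w + 3
(∇×F)₂ = ∂F₁/∂w − ∂F₃/∂u = 2*u + 4
(∇×F)₃ = ∂F₂/∂u − ∂F₁/∂v = 0
∇×F = (-4*w + 3, 2*u + 4, 0)
At (2, 2, -3): (15, 8, 0).

(15, 8, 0)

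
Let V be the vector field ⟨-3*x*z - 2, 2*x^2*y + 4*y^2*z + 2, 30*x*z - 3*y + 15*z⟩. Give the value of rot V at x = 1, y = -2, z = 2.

(∇×V)₁ = ∂V₃/∂y − ∂V₂/∂z = -4*y^2 - 3
(∇×V)₂ = ∂V₁/∂z − ∂V₃/∂x = -3*x - 30*z
(∇×V)₃ = ∂V₂/∂x − ∂V₁/∂y = 4*x*y
∇×V = (-4*y^2 - 3, -3*x - 30*z, 4*x*y)
At (1, -2, 2): (-19, -63, -8).

(-19, -63, -8)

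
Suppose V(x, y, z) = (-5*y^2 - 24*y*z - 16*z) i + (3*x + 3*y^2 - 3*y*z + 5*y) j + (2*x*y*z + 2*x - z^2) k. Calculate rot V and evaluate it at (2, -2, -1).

(∇×V)₁ = ∂V₃/∂y − ∂V₂/∂z = 2*x*z + 3*y
(∇×V)₂ = ∂V₁/∂z − ∂V₃/∂x = -2*y*z - 24*y - 18
(∇×V)₃ = ∂V₂/∂x − ∂V₁/∂y = 10*y + 24*z + 3
∇×V = (2*x*z + 3*y, -2*y*z - 24*y - 18, 10*y + 24*z + 3)
At (2, -2, -1): (-10, 26, -41).

(-10, 26, -41)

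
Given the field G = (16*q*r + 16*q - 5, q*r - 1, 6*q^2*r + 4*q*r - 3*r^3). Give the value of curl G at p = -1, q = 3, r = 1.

(37, 48, -32)

(∇×G)₁ = ∂G₃/∂q − ∂G₂/∂r = 12*q*r - q + 4*r
(∇×G)₂ = ∂G₁/∂r − ∂G₃/∂p = 16*q
(∇×G)₃ = ∂G₂/∂p − ∂G₁/∂q = -16*r - 16
∇×G = (12*q*r - q + 4*r, 16*q, -16*r - 16)
At (-1, 3, 1): (37, 48, -32).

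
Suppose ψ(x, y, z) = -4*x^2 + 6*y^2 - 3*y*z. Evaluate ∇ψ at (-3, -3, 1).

(24, -39, 9)

∂ψ/∂x = -8*x
∂ψ/∂y = 12*y - 3*z
∂ψ/∂z = -3*y
∇ψ = (-8*x, 12*y - 3*z, -3*y)
At (-3, -3, 1): (24, -39, 9).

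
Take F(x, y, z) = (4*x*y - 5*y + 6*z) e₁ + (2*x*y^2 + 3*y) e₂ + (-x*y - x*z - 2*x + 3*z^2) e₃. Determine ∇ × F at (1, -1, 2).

(∇×F)₁ = ∂F₃/∂y − ∂F₂/∂z = -x
(∇×F)₂ = ∂F₁/∂z − ∂F₃/∂x = y + z + 8
(∇×F)₃ = ∂F₂/∂x − ∂F₁/∂y = -4*x + 2*y^2 + 5
∇×F = (-x, y + z + 8, -4*x + 2*y^2 + 5)
At (1, -1, 2): (-1, 9, 3).

(-1, 9, 3)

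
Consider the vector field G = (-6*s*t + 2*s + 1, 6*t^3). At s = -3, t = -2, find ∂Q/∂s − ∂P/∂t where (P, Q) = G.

∂G₂/∂s = 0
∂G₁/∂t = -6*s
Scalar curl = 6*s
At (-3, -2): -18.

-18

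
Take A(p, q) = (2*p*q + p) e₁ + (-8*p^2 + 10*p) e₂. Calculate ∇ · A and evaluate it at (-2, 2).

∂A₁/∂p = 2*q + 1
∂A₂/∂q = 0
∇·A = 2*q + 1
At (-2, 2): 5.

5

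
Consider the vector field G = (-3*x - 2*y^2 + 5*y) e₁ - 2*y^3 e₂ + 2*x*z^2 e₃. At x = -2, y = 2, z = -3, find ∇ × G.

(0, -18, 3)

(∇×G)₁ = ∂G₃/∂y − ∂G₂/∂z = 0
(∇×G)₂ = ∂G₁/∂z − ∂G₃/∂x = -2*z^2
(∇×G)₃ = ∂G₂/∂x − ∂G₁/∂y = 4*y - 5
∇×G = (0, -2*z^2, 4*y - 5)
At (-2, 2, -3): (0, -18, 3).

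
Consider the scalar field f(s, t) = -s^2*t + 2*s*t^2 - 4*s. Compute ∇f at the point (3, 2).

∂f/∂s = -2*s*t + 2*t^2 - 4
∂f/∂t = -s^2 + 4*s*t
∇f = (-2*s*t + 2*t^2 - 4, -s^2 + 4*s*t)
At (3, 2): (-8, 15).

(-8, 15)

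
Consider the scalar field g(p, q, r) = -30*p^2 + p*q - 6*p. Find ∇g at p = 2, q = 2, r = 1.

(-124, 2, 0)

∂g/∂p = -60*p + q - 6
∂g/∂q = p
∂g/∂r = 0
∇g = (-60*p + q - 6, p, 0)
At (2, 2, 1): (-124, 2, 0).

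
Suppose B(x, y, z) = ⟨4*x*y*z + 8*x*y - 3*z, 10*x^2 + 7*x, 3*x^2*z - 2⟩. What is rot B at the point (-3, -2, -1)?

(∇×B)₁ = ∂B₃/∂y − ∂B₂/∂z = 0
(∇×B)₂ = ∂B₁/∂z − ∂B₃/∂x = 4*x*y - 6*x*z - 3
(∇×B)₃ = ∂B₂/∂x − ∂B₁/∂y = -4*x*z + 12*x + 7
∇×B = (0, 4*x*y - 6*x*z - 3, -4*x*z + 12*x + 7)
At (-3, -2, -1): (0, 3, -41).

(0, 3, -41)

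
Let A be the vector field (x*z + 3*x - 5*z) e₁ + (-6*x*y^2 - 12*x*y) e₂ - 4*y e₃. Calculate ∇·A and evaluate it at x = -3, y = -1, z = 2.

∂A₁/∂x = z + 3
∂A₂/∂y = -12*x*y - 12*x
∂A₃/∂z = 0
∇·A = -12*x*y - 12*x + z + 3
At (-3, -1, 2): 5.

5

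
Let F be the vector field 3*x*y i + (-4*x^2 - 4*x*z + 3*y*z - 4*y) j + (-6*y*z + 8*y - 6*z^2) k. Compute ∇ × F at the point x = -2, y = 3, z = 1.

(-15, 0, 18)

(∇×F)₁ = ∂F₃/∂y − ∂F₂/∂z = 4*x - 3*y - 6*z + 8
(∇×F)₂ = ∂F₁/∂z − ∂F₃/∂x = 0
(∇×F)₃ = ∂F₂/∂x − ∂F₁/∂y = -11*x - 4*z
∇×F = (4*x - 3*y - 6*z + 8, 0, -11*x - 4*z)
At (-2, 3, 1): (-15, 0, 18).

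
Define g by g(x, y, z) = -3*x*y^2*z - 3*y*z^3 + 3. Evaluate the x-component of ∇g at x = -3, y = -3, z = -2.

54

(∇g)_1 = ∂g/∂x = -3*y^2*z
At (-3, -3, -2): 54.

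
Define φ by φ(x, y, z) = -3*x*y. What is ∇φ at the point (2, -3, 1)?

(9, -6, 0)

∂φ/∂x = -3*y
∂φ/∂y = -3*x
∂φ/∂z = 0
∇φ = (-3*y, -3*x, 0)
At (2, -3, 1): (9, -6, 0).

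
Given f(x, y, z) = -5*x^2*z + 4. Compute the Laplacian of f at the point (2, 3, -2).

20

∂²f/∂x² = -10*z
∂²f/∂y² = 0
∂²f/∂z² = 0
∇²f = -10*z
At (2, 3, -2): 20.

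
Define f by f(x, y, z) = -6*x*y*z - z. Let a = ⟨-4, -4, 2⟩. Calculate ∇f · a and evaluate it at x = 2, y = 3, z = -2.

∂f/∂x = -6*y*z
∂f/∂y = -6*x*z
∂f/∂z = -6*x*y - 1
∇f at (2, 3, -2) = (36, 24, -37)
∇f · a = (36)(-4) + (24)(-4) + (-37)(2) = -314

-314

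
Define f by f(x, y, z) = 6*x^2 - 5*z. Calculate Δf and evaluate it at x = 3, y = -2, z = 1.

12

∂²f/∂x² = 12
∂²f/∂y² = 0
∂²f/∂z² = 0
∇²f = 12
At (3, -2, 1): 12.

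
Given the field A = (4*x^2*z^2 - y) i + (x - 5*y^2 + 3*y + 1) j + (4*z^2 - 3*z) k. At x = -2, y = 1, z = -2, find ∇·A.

∂A₁/∂x = 8*x*z^2
∂A₂/∂y = -10*y + 3
∂A₃/∂z = 8*z - 3
∇·A = 8*x*z^2 - 10*y + 8*z
At (-2, 1, -2): -90.

-90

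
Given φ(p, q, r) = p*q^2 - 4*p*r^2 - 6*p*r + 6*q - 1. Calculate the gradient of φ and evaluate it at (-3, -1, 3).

(-53, 12, 90)

∂φ/∂p = q^2 - 4*r^2 - 6*r
∂φ/∂q = 2*p*q + 6
∂φ/∂r = -8*p*r - 6*p
∇φ = (q^2 - 4*r^2 - 6*r, 2*p*q + 6, -8*p*r - 6*p)
At (-3, -1, 3): (-53, 12, 90).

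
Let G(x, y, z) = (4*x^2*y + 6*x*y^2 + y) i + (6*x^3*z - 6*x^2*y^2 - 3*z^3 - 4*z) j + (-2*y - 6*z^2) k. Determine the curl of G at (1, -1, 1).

(5, 0, 13)

(∇×G)₁ = ∂G₃/∂y − ∂G₂/∂z = -6*x^3 + 9*z^2 + 2
(∇×G)₂ = ∂G₁/∂z − ∂G₃/∂x = 0
(∇×G)₃ = ∂G₂/∂x − ∂G₁/∂y = 18*x^2*z - 4*x^2 - 12*x*y^2 - 12*x*y - 1
∇×G = (-6*x^3 + 9*z^2 + 2, 0, 18*x^2*z - 4*x^2 - 12*x*y^2 - 12*x*y - 1)
At (1, -1, 1): (5, 0, 13).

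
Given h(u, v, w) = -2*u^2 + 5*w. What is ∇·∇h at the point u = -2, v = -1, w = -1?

-4

∂²h/∂u² = -4
∂²h/∂v² = 0
∂²h/∂w² = 0
∇²h = -4
At (-2, -1, -1): -4.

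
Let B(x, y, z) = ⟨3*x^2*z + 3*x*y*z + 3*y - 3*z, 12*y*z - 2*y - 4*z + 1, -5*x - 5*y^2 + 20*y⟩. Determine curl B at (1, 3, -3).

(∇×B)₁ = ∂B₃/∂y − ∂B₂/∂z = -22*y + 24
(∇×B)₂ = ∂B₁/∂z − ∂B₃/∂x = 3*x^2 + 3*x*y + 2
(∇×B)₃ = ∂B₂/∂x − ∂B₁/∂y = -3*x*z - 3
∇×B = (-22*y + 24, 3*x^2 + 3*x*y + 2, -3*x*z - 3)
At (1, 3, -3): (-42, 14, 6).

(-42, 14, 6)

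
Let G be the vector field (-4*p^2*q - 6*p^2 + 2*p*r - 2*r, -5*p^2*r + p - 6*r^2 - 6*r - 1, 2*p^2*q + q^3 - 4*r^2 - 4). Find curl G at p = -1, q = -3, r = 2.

(∇×G)₁ = ∂G₃/∂q − ∂G₂/∂r = 7*p^2 + 3*q^2 + 12*r + 6
(∇×G)₂ = ∂G₁/∂r − ∂G₃/∂p = -4*p*q + 2*p - 2
(∇×G)₃ = ∂G₂/∂p − ∂G₁/∂q = 4*p^2 - 10*p*r + 1
∇×G = (7*p^2 + 3*q^2 + 12*r + 6, -4*p*q + 2*p - 2, 4*p^2 - 10*p*r + 1)
At (-1, -3, 2): (64, -16, 25).

(64, -16, 25)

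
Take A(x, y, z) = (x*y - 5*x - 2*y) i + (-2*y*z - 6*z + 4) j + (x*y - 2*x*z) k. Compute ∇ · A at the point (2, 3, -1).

∂A₁/∂x = y - 5
∂A₂/∂y = -2*z
∂A₃/∂z = -2*x
∇·A = -2*x + y - 2*z - 5
At (2, 3, -1): -4.

-4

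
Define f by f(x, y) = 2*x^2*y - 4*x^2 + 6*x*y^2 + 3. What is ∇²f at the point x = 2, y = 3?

28

∂²f/∂x² = 4*(y - 2)
∂²f/∂y² = 12*x
∇²f = 12*x + 4*y - 8
At (2, 3): 28.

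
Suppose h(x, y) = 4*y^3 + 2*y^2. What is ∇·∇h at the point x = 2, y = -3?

-68

∂²h/∂x² = 0
∂²h/∂y² = 4*(6*y + 1)
∇²h = 24*y + 4
At (2, -3): -68.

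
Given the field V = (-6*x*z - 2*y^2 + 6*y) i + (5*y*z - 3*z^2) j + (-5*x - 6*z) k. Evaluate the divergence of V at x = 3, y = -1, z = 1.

-7

∂V₁/∂x = -6*z
∂V₂/∂y = 5*z
∂V₃/∂z = -6
∇·V = -z - 6
At (3, -1, 1): -7.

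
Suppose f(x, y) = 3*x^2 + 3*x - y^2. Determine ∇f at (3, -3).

∂f/∂x = 6*x + 3
∂f/∂y = -2*y
∇f = (6*x + 3, -2*y)
At (3, -3): (21, 6).

(21, 6)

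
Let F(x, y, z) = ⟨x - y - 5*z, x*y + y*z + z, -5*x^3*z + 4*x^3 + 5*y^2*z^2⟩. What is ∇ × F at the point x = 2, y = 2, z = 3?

(∇×F)₁ = ∂F₃/∂y − ∂F₂/∂z = 10*y*z^2 - y - 1
(∇×F)₂ = ∂F₁/∂z − ∂F₃/∂x = 15*x^2*z - 12*x^2 - 5
(∇×F)₃ = ∂F₂/∂x − ∂F₁/∂y = y + 1
∇×F = (10*y*z^2 - y - 1, 15*x^2*z - 12*x^2 - 5, y + 1)
At (2, 2, 3): (177, 127, 3).

(177, 127, 3)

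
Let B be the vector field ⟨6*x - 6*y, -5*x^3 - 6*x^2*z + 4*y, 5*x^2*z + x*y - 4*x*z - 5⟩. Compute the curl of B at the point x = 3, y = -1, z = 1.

(∇×B)₁ = ∂B₃/∂y − ∂B₂/∂z = 6*x^2 + x
(∇×B)₂ = ∂B₁/∂z − ∂B₃/∂x = -10*x*z - y + 4*z
(∇×B)₃ = ∂B₂/∂x − ∂B₁/∂y = -15*x^2 - 12*x*z + 6
∇×B = (6*x^2 + x, -10*x*z - y + 4*z, -15*x^2 - 12*x*z + 6)
At (3, -1, 1): (57, -25, -165).

(57, -25, -165)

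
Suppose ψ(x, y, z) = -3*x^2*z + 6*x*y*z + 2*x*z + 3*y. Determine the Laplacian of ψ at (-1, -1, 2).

∂²ψ/∂x² = -6*z
∂²ψ/∂y² = 0
∂²ψ/∂z² = 0
∇²ψ = -6*z
At (-1, -1, 2): -12.

-12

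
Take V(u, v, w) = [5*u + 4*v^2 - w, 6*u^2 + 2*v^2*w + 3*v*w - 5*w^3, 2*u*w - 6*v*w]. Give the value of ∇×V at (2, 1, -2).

(∇×V)₁ = ∂V₃/∂v − ∂V₂/∂w = -2*v^2 - 3*v + 15*w^2 - 6*w
(∇×V)₂ = ∂V₁/∂w − ∂V₃/∂u = -2*w - 1
(∇×V)₃ = ∂V₂/∂u − ∂V₁/∂v = 12*u - 8*v
∇×V = (-2*v^2 - 3*v + 15*w^2 - 6*w, -2*w - 1, 12*u - 8*v)
At (2, 1, -2): (67, 3, 16).

(67, 3, 16)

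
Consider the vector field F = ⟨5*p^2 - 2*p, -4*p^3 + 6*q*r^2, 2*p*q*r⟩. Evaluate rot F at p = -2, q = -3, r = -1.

(∇×F)₁ = ∂F₃/∂q − ∂F₂/∂r = 2*p*r - 12*q*r
(∇×F)₂ = ∂F₁/∂r − ∂F₃/∂p = -2*q*r
(∇×F)₃ = ∂F₂/∂p − ∂F₁/∂q = -12*p^2
∇×F = (2*p*r - 12*q*r, -2*q*r, -12*p^2)
At (-2, -3, -1): (-32, -6, -48).

(-32, -6, -48)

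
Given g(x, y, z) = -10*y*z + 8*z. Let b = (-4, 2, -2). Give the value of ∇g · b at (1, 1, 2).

-36

∂g/∂x = 0
∂g/∂y = -10*z
∂g/∂z = -10*y + 8
∇g at (1, 1, 2) = (0, -20, -2)
∇g · b = (0)(-4) + (-20)(2) + (-2)(-2) = -36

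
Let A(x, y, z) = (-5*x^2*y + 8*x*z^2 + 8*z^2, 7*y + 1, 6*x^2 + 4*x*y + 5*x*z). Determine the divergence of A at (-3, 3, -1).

90

∂A₁/∂x = -10*x*y + 8*z^2
∂A₂/∂y = 7
∂A₃/∂z = 5*x
∇·A = -10*x*y + 5*x + 8*z^2 + 7
At (-3, 3, -1): 90.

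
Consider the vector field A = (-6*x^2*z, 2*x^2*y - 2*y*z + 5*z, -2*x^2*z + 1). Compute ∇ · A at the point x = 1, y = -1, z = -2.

28

∂A₁/∂x = -12*x*z
∂A₂/∂y = 2*x^2 - 2*z
∂A₃/∂z = -2*x^2
∇·A = -12*x*z - 2*z
At (1, -1, -2): 28.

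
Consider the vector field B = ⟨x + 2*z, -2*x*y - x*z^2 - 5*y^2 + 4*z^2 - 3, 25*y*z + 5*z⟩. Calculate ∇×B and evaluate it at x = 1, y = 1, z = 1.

(∇×B)₁ = ∂B₃/∂y − ∂B₂/∂z = 2*x*z + 17*z
(∇×B)₂ = ∂B₁/∂z − ∂B₃/∂x = 2
(∇×B)₃ = ∂B₂/∂x − ∂B₁/∂y = -2*y - z^2
∇×B = (2*x*z + 17*z, 2, -2*y - z^2)
At (1, 1, 1): (19, 2, -3).

(19, 2, -3)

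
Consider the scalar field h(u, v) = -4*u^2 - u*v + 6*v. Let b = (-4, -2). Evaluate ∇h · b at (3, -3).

∂h/∂u = -8*u - v
∂h/∂v = -u + 6
∇h at (3, -3) = (-21, 3)
∇h · b = (-21)(-4) + (3)(-2) = 78

78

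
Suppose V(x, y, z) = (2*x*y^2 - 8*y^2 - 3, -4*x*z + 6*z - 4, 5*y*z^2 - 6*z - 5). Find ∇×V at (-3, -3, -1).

(-13, 0, -80)

(∇×V)₁ = ∂V₃/∂y − ∂V₂/∂z = 4*x + 5*z^2 - 6
(∇×V)₂ = ∂V₁/∂z − ∂V₃/∂x = 0
(∇×V)₃ = ∂V₂/∂x − ∂V₁/∂y = -4*x*y + 16*y - 4*z
∇×V = (4*x + 5*z^2 - 6, 0, -4*x*y + 16*y - 4*z)
At (-3, -3, -1): (-13, 0, -80).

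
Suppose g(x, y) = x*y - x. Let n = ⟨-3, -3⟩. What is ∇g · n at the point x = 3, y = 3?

-15

∂g/∂x = y - 1
∂g/∂y = x
∇g at (3, 3) = (2, 3)
∇g · n = (2)(-3) + (3)(-3) = -15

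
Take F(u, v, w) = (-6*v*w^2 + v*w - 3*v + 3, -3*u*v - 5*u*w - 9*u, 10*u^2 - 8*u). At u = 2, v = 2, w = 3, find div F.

-6

∂F₁/∂u = 0
∂F₂/∂v = -3*u
∂F₃/∂w = 0
∇·F = -3*u
At (2, 2, 3): -6.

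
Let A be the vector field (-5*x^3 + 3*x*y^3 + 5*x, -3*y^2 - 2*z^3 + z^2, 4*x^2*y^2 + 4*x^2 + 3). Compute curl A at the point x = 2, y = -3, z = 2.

(∇×A)₁ = ∂A₃/∂y − ∂A₂/∂z = 8*x^2*y + 6*z^2 - 2*z
(∇×A)₂ = ∂A₁/∂z − ∂A₃/∂x = -8*x*y^2 - 8*x
(∇×A)₃ = ∂A₂/∂x − ∂A₁/∂y = -9*x*y^2
∇×A = (8*x^2*y + 6*z^2 - 2*z, -8*x*y^2 - 8*x, -9*x*y^2)
At (2, -3, 2): (-76, -160, -162).

(-76, -160, -162)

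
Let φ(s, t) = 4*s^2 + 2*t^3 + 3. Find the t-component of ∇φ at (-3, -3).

(∇φ)_2 = ∂φ/∂t = 6*t^2
At (-3, -3): 54.

54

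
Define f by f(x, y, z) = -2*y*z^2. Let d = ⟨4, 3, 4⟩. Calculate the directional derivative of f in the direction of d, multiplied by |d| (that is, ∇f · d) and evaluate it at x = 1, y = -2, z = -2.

∂f/∂x = 0
∂f/∂y = -2*z^2
∂f/∂z = -4*y*z
∇f at (1, -2, -2) = (0, -8, -16)
∇f · d = (0)(4) + (-8)(3) + (-16)(4) = -88

-88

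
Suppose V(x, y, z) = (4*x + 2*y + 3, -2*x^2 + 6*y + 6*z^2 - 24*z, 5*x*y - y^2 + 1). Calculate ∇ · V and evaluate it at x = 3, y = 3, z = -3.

10

∂V₁/∂x = 4
∂V₂/∂y = 6
∂V₃/∂z = 0
∇·V = 10
At (3, 3, -3): 10.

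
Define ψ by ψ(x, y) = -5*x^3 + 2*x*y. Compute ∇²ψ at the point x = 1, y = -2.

-30

∂²ψ/∂x² = -30*x
∂²ψ/∂y² = 0
∇²ψ = -30*x
At (1, -2): -30.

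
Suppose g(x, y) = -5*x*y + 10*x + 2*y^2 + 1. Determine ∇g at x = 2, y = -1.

(15, -14)

∂g/∂x = -5*y + 10
∂g/∂y = -5*x + 4*y
∇g = (-5*y + 10, -5*x + 4*y)
At (2, -1): (15, -14).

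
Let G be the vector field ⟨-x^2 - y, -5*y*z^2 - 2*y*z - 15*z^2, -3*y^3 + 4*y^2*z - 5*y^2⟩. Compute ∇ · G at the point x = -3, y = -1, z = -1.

7

∂G₁/∂x = -2*x
∂G₂/∂y = -5*z^2 - 2*z
∂G₃/∂z = 4*y^2
∇·G = -2*x + 4*y^2 - 5*z^2 - 2*z
At (-3, -1, -1): 7.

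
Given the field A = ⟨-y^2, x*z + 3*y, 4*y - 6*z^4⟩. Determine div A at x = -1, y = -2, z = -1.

27

∂A₁/∂x = 0
∂A₂/∂y = 3
∂A₃/∂z = -24*z^3
∇·A = -24*z^3 + 3
At (-1, -2, -1): 27.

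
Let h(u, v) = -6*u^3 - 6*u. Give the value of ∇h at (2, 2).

∂h/∂u = -18*u^2 - 6
∂h/∂v = 0
∇h = (-18*u^2 - 6, 0)
At (2, 2): (-78, 0).

(-78, 0)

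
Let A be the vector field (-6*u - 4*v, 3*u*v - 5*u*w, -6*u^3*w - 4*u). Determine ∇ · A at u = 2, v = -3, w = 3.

∂A₁/∂u = -6
∂A₂/∂v = 3*u
∂A₃/∂w = -6*u^3
∇·A = -6*u^3 + 3*u - 6
At (2, -3, 3): -48.

-48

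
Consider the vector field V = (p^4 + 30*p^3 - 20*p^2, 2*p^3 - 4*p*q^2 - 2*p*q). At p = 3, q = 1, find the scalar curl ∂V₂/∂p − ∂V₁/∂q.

∂V₂/∂p = 6*p^2 - 4*q^2 - 2*q
∂V₁/∂q = 0
Scalar curl = 6*p^2 - 4*q^2 - 2*q
At (3, 1): 48.

48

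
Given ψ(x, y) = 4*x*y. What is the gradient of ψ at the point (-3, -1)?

∂ψ/∂x = 4*y
∂ψ/∂y = 4*x
∇ψ = (4*y, 4*x)
At (-3, -1): (-4, -12).

(-4, -12)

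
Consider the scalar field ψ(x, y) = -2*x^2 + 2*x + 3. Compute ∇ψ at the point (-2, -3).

(10, 0)

∂ψ/∂x = -4*x + 2
∂ψ/∂y = 0
∇ψ = (-4*x + 2, 0)
At (-2, -3): (10, 0).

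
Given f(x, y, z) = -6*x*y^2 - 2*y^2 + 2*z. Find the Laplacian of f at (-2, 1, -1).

∂²f/∂x² = 0
∂²f/∂y² = -4*(3*x + 1)
∂²f/∂z² = 0
∇²f = -12*x - 4
At (-2, 1, -1): 20.

20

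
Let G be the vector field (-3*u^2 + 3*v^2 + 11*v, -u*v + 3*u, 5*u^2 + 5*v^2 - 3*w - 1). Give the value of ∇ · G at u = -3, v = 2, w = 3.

18

∂G₁/∂u = -6*u
∂G₂/∂v = -u
∂G₃/∂w = -3
∇·G = -7*u - 3
At (-3, 2, 3): 18.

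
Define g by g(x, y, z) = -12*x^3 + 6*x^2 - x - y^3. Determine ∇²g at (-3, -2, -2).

240

∂²g/∂x² = 12*(-6*x + 1)
∂²g/∂y² = -6*y
∂²g/∂z² = 0
∇²g = -72*x - 6*y + 12
At (-3, -2, -2): 240.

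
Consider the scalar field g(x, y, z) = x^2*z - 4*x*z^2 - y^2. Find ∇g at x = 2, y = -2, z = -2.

∂g/∂x = 2*x*z - 4*z^2
∂g/∂y = -2*y
∂g/∂z = x^2 - 8*x*z
∇g = (2*x*z - 4*z^2, -2*y, x^2 - 8*x*z)
At (2, -2, -2): (-24, 4, 36).

(-24, 4, 36)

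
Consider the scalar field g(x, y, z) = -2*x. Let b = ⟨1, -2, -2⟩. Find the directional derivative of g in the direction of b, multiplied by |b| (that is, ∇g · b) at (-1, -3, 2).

-2

∂g/∂x = -2
∂g/∂y = 0
∂g/∂z = 0
∇g at (-1, -3, 2) = (-2, 0, 0)
∇g · b = (-2)(1) + (0)(-2) + (0)(-2) = -2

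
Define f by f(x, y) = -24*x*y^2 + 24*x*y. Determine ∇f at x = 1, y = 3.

(-144, -120)

∂f/∂x = -24*y^2 + 24*y
∂f/∂y = -48*x*y + 24*x
∇f = (-24*y^2 + 24*y, -48*x*y + 24*x)
At (1, 3): (-144, -120).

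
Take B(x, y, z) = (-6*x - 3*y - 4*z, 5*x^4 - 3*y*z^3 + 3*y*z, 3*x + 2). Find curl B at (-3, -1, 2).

(-33, -7, -537)

(∇×B)₁ = ∂B₃/∂y − ∂B₂/∂z = 9*y*z^2 - 3*y
(∇×B)₂ = ∂B₁/∂z − ∂B₃/∂x = -7
(∇×B)₃ = ∂B₂/∂x − ∂B₁/∂y = 20*x^3 + 3
∇×B = (9*y*z^2 - 3*y, -7, 20*x^3 + 3)
At (-3, -1, 2): (-33, -7, -537).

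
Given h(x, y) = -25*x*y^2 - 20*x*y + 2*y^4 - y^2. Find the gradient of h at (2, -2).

(-60, 100)

∂h/∂x = -25*y^2 - 20*y
∂h/∂y = -50*x*y - 20*x + 8*y^3 - 2*y
∇h = (-25*y^2 - 20*y, -50*x*y - 20*x + 8*y^3 - 2*y)
At (2, -2): (-60, 100).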